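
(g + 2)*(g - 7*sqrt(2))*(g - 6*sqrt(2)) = g^3 - 13*sqrt(2)*g^2 + 2*g^2 - 26*sqrt(2)*g + 84*g + 168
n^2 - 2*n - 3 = (n - 3)*(n + 1)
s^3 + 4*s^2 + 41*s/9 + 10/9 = (s + 1/3)*(s + 5/3)*(s + 2)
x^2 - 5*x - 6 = (x - 6)*(x + 1)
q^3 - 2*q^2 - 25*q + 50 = (q - 5)*(q - 2)*(q + 5)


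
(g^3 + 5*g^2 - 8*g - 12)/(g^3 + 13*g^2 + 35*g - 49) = (g^3 + 5*g^2 - 8*g - 12)/(g^3 + 13*g^2 + 35*g - 49)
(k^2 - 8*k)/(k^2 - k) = (k - 8)/(k - 1)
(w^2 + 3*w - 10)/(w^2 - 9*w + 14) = (w + 5)/(w - 7)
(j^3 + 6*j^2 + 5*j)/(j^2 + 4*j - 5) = j*(j + 1)/(j - 1)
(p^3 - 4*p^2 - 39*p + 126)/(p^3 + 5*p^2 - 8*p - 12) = (p^2 - 10*p + 21)/(p^2 - p - 2)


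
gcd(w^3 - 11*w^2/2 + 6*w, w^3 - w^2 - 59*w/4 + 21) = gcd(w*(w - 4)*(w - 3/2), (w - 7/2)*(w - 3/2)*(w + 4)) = w - 3/2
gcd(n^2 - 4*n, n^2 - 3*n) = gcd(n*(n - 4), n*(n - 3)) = n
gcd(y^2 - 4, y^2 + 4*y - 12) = y - 2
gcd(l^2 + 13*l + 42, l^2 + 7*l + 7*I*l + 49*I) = l + 7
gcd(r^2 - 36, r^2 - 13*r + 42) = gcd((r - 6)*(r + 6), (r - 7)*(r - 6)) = r - 6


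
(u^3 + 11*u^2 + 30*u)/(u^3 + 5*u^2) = (u + 6)/u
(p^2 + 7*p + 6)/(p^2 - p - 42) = (p + 1)/(p - 7)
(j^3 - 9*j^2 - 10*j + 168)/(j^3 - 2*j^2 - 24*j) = (j - 7)/j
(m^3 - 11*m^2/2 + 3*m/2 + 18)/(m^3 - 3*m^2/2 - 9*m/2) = (m - 4)/m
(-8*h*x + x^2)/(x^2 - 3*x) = (-8*h + x)/(x - 3)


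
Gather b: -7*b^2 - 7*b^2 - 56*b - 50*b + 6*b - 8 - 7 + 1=-14*b^2 - 100*b - 14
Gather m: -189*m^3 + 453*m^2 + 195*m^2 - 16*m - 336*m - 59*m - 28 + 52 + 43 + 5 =-189*m^3 + 648*m^2 - 411*m + 72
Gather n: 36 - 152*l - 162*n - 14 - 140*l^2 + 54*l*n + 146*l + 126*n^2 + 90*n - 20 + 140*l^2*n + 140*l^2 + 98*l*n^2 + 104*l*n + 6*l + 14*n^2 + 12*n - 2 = n^2*(98*l + 140) + n*(140*l^2 + 158*l - 60)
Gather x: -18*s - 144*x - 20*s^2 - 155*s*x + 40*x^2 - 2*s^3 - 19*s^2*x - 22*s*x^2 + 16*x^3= -2*s^3 - 20*s^2 - 18*s + 16*x^3 + x^2*(40 - 22*s) + x*(-19*s^2 - 155*s - 144)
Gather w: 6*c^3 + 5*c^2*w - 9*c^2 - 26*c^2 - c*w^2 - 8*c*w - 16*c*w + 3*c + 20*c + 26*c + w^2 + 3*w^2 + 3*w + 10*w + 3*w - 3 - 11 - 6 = 6*c^3 - 35*c^2 + 49*c + w^2*(4 - c) + w*(5*c^2 - 24*c + 16) - 20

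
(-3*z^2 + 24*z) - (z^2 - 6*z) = -4*z^2 + 30*z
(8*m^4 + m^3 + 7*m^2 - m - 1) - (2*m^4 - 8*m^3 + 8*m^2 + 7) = 6*m^4 + 9*m^3 - m^2 - m - 8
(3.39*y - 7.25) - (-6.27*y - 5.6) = 9.66*y - 1.65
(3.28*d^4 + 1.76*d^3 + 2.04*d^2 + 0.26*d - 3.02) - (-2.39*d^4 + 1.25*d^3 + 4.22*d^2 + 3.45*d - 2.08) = 5.67*d^4 + 0.51*d^3 - 2.18*d^2 - 3.19*d - 0.94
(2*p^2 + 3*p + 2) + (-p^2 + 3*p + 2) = p^2 + 6*p + 4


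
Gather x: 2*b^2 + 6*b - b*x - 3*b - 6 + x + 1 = 2*b^2 + 3*b + x*(1 - b) - 5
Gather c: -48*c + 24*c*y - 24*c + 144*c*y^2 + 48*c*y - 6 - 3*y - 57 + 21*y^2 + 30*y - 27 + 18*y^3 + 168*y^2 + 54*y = c*(144*y^2 + 72*y - 72) + 18*y^3 + 189*y^2 + 81*y - 90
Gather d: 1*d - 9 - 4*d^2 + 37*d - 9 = -4*d^2 + 38*d - 18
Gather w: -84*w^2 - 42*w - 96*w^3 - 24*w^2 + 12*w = -96*w^3 - 108*w^2 - 30*w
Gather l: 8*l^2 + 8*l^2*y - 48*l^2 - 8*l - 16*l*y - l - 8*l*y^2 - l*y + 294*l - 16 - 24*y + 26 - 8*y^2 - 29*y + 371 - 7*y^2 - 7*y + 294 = l^2*(8*y - 40) + l*(-8*y^2 - 17*y + 285) - 15*y^2 - 60*y + 675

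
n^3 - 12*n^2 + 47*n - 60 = (n - 5)*(n - 4)*(n - 3)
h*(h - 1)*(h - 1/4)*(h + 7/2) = h^4 + 9*h^3/4 - 33*h^2/8 + 7*h/8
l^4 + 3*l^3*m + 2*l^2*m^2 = l^2*(l + m)*(l + 2*m)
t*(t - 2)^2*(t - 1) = t^4 - 5*t^3 + 8*t^2 - 4*t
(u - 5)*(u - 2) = u^2 - 7*u + 10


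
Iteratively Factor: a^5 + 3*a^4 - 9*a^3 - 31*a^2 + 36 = (a - 1)*(a^4 + 4*a^3 - 5*a^2 - 36*a - 36) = (a - 1)*(a + 3)*(a^3 + a^2 - 8*a - 12) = (a - 1)*(a + 2)*(a + 3)*(a^2 - a - 6) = (a - 1)*(a + 2)^2*(a + 3)*(a - 3)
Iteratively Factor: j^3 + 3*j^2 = (j + 3)*(j^2) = j*(j + 3)*(j)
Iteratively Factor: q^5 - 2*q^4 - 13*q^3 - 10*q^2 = (q - 5)*(q^4 + 3*q^3 + 2*q^2) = q*(q - 5)*(q^3 + 3*q^2 + 2*q) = q*(q - 5)*(q + 1)*(q^2 + 2*q) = q^2*(q - 5)*(q + 1)*(q + 2)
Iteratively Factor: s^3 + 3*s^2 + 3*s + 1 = (s + 1)*(s^2 + 2*s + 1) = (s + 1)^2*(s + 1)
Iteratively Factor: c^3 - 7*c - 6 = (c + 1)*(c^2 - c - 6) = (c + 1)*(c + 2)*(c - 3)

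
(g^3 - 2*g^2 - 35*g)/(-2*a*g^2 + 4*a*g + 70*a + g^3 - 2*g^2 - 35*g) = -g/(2*a - g)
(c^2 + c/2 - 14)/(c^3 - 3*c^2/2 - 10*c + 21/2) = (c + 4)/(c^2 + 2*c - 3)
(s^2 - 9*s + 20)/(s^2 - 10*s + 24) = (s - 5)/(s - 6)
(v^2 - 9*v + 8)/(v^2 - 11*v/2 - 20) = 2*(v - 1)/(2*v + 5)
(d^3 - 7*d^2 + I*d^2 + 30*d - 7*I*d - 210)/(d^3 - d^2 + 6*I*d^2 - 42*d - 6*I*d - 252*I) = (d - 5*I)/(d + 6)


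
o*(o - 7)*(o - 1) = o^3 - 8*o^2 + 7*o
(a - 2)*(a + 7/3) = a^2 + a/3 - 14/3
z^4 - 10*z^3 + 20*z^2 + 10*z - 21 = (z - 7)*(z - 3)*(z - 1)*(z + 1)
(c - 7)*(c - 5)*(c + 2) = c^3 - 10*c^2 + 11*c + 70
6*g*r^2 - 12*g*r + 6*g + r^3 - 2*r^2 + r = (6*g + r)*(r - 1)^2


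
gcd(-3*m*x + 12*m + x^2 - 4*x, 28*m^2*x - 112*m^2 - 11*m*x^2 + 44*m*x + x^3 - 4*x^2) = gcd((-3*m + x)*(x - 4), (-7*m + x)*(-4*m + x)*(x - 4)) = x - 4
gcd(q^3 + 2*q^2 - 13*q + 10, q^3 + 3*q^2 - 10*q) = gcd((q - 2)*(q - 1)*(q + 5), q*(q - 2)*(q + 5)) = q^2 + 3*q - 10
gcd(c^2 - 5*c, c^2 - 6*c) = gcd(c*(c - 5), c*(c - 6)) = c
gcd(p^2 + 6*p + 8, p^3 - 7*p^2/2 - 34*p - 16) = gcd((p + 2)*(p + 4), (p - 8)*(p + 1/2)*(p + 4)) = p + 4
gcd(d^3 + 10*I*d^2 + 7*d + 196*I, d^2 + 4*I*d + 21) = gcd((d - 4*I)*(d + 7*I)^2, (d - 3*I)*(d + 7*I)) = d + 7*I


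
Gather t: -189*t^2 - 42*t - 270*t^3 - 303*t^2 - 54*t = -270*t^3 - 492*t^2 - 96*t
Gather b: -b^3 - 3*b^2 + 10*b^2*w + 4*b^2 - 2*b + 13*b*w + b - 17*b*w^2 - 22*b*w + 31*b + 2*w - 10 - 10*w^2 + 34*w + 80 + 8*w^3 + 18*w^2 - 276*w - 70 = -b^3 + b^2*(10*w + 1) + b*(-17*w^2 - 9*w + 30) + 8*w^3 + 8*w^2 - 240*w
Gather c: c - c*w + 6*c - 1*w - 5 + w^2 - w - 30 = c*(7 - w) + w^2 - 2*w - 35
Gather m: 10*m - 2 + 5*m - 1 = 15*m - 3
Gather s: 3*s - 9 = 3*s - 9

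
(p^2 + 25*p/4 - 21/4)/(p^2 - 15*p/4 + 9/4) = (p + 7)/(p - 3)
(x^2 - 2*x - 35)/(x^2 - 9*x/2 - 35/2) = 2*(x + 5)/(2*x + 5)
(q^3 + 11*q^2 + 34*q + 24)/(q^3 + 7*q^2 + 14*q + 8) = (q + 6)/(q + 2)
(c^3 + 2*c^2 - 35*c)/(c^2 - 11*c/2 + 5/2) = 2*c*(c + 7)/(2*c - 1)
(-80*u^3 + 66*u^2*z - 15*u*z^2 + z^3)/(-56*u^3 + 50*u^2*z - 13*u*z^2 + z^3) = (40*u^2 - 13*u*z + z^2)/(28*u^2 - 11*u*z + z^2)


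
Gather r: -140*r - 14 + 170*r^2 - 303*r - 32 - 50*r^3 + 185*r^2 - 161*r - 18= -50*r^3 + 355*r^2 - 604*r - 64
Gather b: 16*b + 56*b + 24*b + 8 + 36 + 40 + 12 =96*b + 96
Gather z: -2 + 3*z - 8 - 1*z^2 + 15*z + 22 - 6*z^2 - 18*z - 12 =-7*z^2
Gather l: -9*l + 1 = 1 - 9*l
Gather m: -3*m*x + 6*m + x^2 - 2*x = m*(6 - 3*x) + x^2 - 2*x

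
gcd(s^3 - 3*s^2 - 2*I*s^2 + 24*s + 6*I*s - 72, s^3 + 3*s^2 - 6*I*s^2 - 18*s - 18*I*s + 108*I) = s^2 + s*(-3 - 6*I) + 18*I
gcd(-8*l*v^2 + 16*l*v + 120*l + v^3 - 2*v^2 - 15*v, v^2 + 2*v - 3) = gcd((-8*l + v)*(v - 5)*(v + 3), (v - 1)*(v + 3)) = v + 3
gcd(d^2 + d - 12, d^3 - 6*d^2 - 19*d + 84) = d^2 + d - 12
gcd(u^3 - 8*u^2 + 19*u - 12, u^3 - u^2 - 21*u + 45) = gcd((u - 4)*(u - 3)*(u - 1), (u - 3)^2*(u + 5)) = u - 3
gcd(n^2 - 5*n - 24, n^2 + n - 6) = n + 3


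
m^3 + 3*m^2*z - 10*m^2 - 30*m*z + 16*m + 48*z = (m - 8)*(m - 2)*(m + 3*z)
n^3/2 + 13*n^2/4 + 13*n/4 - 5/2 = (n/2 + 1)*(n - 1/2)*(n + 5)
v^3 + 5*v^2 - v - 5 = (v - 1)*(v + 1)*(v + 5)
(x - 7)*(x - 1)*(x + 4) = x^3 - 4*x^2 - 25*x + 28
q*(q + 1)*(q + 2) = q^3 + 3*q^2 + 2*q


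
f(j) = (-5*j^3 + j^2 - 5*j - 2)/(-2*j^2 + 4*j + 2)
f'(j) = (4*j - 4)*(-5*j^3 + j^2 - 5*j - 2)/(-2*j^2 + 4*j + 2)^2 + (-15*j^2 + 2*j - 5)/(-2*j^2 + 4*j + 2)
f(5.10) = 22.44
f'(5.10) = 0.57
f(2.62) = 78.60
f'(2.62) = -325.61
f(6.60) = 24.33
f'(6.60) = 1.70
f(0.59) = -1.54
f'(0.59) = -1.78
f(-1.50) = -2.90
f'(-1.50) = 1.50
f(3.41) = 27.01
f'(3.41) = -11.52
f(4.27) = 22.68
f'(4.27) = -1.54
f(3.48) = 26.26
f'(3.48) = -9.74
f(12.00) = 35.96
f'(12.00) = 2.35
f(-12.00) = -26.47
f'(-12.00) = 2.43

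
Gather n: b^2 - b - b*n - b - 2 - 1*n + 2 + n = b^2 - b*n - 2*b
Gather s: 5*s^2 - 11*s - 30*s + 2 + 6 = 5*s^2 - 41*s + 8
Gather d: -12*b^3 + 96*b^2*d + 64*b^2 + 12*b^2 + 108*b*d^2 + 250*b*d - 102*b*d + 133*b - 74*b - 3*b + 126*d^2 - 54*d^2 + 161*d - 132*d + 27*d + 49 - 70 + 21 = -12*b^3 + 76*b^2 + 56*b + d^2*(108*b + 72) + d*(96*b^2 + 148*b + 56)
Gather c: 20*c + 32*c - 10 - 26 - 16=52*c - 52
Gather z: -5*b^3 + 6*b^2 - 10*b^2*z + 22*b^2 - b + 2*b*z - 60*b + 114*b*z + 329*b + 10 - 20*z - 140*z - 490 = -5*b^3 + 28*b^2 + 268*b + z*(-10*b^2 + 116*b - 160) - 480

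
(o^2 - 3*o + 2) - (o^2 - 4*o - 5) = o + 7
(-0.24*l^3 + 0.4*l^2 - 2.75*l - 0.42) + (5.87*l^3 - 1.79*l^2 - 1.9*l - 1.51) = 5.63*l^3 - 1.39*l^2 - 4.65*l - 1.93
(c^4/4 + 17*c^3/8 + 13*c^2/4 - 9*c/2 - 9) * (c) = c^5/4 + 17*c^4/8 + 13*c^3/4 - 9*c^2/2 - 9*c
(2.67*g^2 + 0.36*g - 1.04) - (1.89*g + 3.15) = 2.67*g^2 - 1.53*g - 4.19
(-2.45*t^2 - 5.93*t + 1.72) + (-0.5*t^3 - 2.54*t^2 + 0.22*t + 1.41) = -0.5*t^3 - 4.99*t^2 - 5.71*t + 3.13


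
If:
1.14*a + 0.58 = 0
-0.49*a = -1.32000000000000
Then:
No Solution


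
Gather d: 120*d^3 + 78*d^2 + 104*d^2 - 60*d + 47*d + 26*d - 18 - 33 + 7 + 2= 120*d^3 + 182*d^2 + 13*d - 42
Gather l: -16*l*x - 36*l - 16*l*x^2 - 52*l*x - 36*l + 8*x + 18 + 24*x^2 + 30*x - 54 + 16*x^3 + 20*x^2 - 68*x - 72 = l*(-16*x^2 - 68*x - 72) + 16*x^3 + 44*x^2 - 30*x - 108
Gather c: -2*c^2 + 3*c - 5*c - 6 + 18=-2*c^2 - 2*c + 12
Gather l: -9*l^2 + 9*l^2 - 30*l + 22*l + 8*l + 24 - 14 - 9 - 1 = 0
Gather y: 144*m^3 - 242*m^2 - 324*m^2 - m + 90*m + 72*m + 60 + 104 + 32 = 144*m^3 - 566*m^2 + 161*m + 196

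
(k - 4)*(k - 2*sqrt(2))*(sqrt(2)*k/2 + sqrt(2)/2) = sqrt(2)*k^3/2 - 3*sqrt(2)*k^2/2 - 2*k^2 - 2*sqrt(2)*k + 6*k + 8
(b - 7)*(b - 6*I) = b^2 - 7*b - 6*I*b + 42*I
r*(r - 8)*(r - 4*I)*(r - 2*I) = r^4 - 8*r^3 - 6*I*r^3 - 8*r^2 + 48*I*r^2 + 64*r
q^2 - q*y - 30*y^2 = (q - 6*y)*(q + 5*y)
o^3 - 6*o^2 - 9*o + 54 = (o - 6)*(o - 3)*(o + 3)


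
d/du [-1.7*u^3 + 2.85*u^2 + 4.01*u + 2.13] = -5.1*u^2 + 5.7*u + 4.01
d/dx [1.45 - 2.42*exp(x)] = -2.42*exp(x)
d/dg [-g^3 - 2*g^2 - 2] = g*(-3*g - 4)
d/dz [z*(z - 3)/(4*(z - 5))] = (z^2 - 10*z + 15)/(4*(z^2 - 10*z + 25))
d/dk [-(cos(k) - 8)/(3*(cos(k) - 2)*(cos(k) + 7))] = (sin(k)^2 + 16*cos(k) + 25)*sin(k)/(3*(cos(k) - 2)^2*(cos(k) + 7)^2)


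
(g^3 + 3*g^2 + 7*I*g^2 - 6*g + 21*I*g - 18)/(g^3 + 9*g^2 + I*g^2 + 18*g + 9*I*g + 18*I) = (g + 6*I)/(g + 6)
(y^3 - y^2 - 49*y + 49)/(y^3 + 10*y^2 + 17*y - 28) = (y - 7)/(y + 4)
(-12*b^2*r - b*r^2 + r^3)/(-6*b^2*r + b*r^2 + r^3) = (-4*b + r)/(-2*b + r)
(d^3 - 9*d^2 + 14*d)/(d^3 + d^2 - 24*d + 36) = d*(d - 7)/(d^2 + 3*d - 18)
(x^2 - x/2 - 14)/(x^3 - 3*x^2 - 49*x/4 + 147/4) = 2*(x - 4)/(2*x^2 - 13*x + 21)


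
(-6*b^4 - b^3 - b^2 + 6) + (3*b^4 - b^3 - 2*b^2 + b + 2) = -3*b^4 - 2*b^3 - 3*b^2 + b + 8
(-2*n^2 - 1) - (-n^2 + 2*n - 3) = -n^2 - 2*n + 2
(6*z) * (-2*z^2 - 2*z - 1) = -12*z^3 - 12*z^2 - 6*z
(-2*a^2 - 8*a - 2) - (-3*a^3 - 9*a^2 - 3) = 3*a^3 + 7*a^2 - 8*a + 1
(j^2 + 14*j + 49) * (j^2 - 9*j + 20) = j^4 + 5*j^3 - 57*j^2 - 161*j + 980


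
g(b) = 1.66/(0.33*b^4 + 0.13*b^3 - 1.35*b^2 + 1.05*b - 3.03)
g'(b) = 1.66*(-1.32*b^3 - 0.39*b^2 + 2.7*b - 1.05)/(0.33*b^4 + 0.13*b^3 - 1.35*b^2 + 1.05*b - 3.03)^2 = (-2.1912*b^3 - 0.6474*b^2 + 4.482*b - 1.743)/(0.33*b^4 + 0.13*b^3 - 1.35*b^2 + 1.05*b - 3.03)^2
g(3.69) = 0.03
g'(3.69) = -0.04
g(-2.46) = -0.46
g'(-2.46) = 1.21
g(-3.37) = 0.11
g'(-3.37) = 0.24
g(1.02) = -0.58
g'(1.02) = -0.02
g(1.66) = -0.87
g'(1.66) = -1.68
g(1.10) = -0.58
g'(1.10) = -0.06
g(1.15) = -0.59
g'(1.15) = -0.10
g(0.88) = -0.58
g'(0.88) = 0.03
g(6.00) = 0.00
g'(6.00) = -0.00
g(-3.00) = 0.34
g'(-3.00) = 1.60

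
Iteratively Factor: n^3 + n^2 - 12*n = (n - 3)*(n^2 + 4*n) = (n - 3)*(n + 4)*(n)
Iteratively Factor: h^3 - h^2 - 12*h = (h + 3)*(h^2 - 4*h) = (h - 4)*(h + 3)*(h)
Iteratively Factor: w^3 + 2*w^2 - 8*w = (w)*(w^2 + 2*w - 8) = w*(w + 4)*(w - 2)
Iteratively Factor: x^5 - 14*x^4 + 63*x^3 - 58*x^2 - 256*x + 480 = (x - 4)*(x^4 - 10*x^3 + 23*x^2 + 34*x - 120) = (x - 4)*(x - 3)*(x^3 - 7*x^2 + 2*x + 40) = (x - 4)^2*(x - 3)*(x^2 - 3*x - 10) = (x - 5)*(x - 4)^2*(x - 3)*(x + 2)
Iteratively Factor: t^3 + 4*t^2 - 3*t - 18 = (t + 3)*(t^2 + t - 6) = (t - 2)*(t + 3)*(t + 3)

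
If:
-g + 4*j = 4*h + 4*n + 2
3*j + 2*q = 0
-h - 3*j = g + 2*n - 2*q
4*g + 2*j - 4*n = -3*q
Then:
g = 17*q/7 + 2/7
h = -173*q/42 - 6/7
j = -2*q/3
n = 239*q/84 + 2/7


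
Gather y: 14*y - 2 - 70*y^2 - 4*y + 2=-70*y^2 + 10*y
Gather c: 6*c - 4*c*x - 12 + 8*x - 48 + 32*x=c*(6 - 4*x) + 40*x - 60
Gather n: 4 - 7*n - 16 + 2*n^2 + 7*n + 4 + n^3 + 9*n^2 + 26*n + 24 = n^3 + 11*n^2 + 26*n + 16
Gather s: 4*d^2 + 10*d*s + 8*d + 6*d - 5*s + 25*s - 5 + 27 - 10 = 4*d^2 + 14*d + s*(10*d + 20) + 12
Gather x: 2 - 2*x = 2 - 2*x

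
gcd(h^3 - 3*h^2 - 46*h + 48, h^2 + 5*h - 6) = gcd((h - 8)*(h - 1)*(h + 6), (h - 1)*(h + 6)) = h^2 + 5*h - 6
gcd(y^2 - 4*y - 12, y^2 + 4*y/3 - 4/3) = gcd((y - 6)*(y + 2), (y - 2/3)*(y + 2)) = y + 2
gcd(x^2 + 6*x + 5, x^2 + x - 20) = x + 5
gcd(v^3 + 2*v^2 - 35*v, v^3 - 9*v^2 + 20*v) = v^2 - 5*v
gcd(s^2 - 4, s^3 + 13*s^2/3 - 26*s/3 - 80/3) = s + 2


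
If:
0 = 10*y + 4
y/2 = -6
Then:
No Solution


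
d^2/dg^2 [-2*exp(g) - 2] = -2*exp(g)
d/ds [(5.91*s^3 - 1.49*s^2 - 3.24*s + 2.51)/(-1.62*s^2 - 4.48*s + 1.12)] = (-9.5742*s^4 - 52.9536*s^3 + 21.284*s^2 + 4.7948*s + 7.616)/(2.6244*s^4 + 14.5152*s^3 + 16.4416*s^2 - 10.0352*s + 1.2544)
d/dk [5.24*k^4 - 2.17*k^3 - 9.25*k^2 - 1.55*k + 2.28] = 20.96*k^3 - 6.51*k^2 - 18.5*k - 1.55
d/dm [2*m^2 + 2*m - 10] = 4*m + 2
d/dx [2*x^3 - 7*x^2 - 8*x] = 6*x^2 - 14*x - 8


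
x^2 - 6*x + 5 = (x - 5)*(x - 1)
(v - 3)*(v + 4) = v^2 + v - 12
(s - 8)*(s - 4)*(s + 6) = s^3 - 6*s^2 - 40*s + 192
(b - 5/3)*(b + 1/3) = b^2 - 4*b/3 - 5/9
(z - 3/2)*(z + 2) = z^2 + z/2 - 3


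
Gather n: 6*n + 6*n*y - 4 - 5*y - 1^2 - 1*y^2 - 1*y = n*(6*y + 6) - y^2 - 6*y - 5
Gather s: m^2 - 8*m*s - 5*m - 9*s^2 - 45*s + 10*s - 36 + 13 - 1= m^2 - 5*m - 9*s^2 + s*(-8*m - 35) - 24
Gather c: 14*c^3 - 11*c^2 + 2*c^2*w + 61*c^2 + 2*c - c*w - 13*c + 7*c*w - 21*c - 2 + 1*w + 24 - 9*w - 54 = 14*c^3 + c^2*(2*w + 50) + c*(6*w - 32) - 8*w - 32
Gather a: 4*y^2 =4*y^2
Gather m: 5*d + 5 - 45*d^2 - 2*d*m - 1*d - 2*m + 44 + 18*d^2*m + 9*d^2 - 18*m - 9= -36*d^2 + 4*d + m*(18*d^2 - 2*d - 20) + 40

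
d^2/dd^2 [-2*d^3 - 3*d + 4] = -12*d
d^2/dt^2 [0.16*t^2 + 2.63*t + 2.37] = 0.320000000000000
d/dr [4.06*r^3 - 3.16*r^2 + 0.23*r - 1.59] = 12.18*r^2 - 6.32*r + 0.23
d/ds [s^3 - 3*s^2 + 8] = 3*s*(s - 2)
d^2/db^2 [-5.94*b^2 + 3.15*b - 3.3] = -11.8800000000000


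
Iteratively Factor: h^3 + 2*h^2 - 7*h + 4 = (h - 1)*(h^2 + 3*h - 4) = (h - 1)*(h + 4)*(h - 1)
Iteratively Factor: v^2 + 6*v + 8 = (v + 4)*(v + 2)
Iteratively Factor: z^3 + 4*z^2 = (z)*(z^2 + 4*z) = z*(z + 4)*(z)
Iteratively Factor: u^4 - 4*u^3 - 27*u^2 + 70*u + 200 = (u + 2)*(u^3 - 6*u^2 - 15*u + 100) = (u - 5)*(u + 2)*(u^2 - u - 20) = (u - 5)*(u + 2)*(u + 4)*(u - 5)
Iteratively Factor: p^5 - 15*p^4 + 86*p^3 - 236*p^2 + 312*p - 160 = (p - 2)*(p^4 - 13*p^3 + 60*p^2 - 116*p + 80) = (p - 5)*(p - 2)*(p^3 - 8*p^2 + 20*p - 16) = (p - 5)*(p - 2)^2*(p^2 - 6*p + 8) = (p - 5)*(p - 4)*(p - 2)^2*(p - 2)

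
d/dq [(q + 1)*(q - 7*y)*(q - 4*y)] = 3*q^2 - 22*q*y + 2*q + 28*y^2 - 11*y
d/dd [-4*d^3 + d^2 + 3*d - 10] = -12*d^2 + 2*d + 3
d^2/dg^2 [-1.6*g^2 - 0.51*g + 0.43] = -3.20000000000000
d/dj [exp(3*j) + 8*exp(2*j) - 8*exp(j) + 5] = (3*exp(2*j) + 16*exp(j) - 8)*exp(j)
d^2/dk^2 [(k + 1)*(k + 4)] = 2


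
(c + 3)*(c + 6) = c^2 + 9*c + 18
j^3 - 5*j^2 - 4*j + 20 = (j - 5)*(j - 2)*(j + 2)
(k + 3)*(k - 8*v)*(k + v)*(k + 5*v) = k^4 - 2*k^3*v + 3*k^3 - 43*k^2*v^2 - 6*k^2*v - 40*k*v^3 - 129*k*v^2 - 120*v^3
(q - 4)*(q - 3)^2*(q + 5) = q^4 - 5*q^3 - 17*q^2 + 129*q - 180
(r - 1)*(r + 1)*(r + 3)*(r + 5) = r^4 + 8*r^3 + 14*r^2 - 8*r - 15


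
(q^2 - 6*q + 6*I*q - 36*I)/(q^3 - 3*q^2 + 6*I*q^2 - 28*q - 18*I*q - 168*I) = (q - 6)/(q^2 - 3*q - 28)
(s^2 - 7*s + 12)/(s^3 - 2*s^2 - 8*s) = (s - 3)/(s*(s + 2))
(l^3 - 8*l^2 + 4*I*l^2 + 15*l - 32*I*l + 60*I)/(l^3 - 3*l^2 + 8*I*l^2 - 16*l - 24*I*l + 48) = (l - 5)/(l + 4*I)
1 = 1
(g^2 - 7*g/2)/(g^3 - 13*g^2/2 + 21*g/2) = 1/(g - 3)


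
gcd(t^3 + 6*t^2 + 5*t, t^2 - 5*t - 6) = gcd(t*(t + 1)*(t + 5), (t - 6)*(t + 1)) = t + 1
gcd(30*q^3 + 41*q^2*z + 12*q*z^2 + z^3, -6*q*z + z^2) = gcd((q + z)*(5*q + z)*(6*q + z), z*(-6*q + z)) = 1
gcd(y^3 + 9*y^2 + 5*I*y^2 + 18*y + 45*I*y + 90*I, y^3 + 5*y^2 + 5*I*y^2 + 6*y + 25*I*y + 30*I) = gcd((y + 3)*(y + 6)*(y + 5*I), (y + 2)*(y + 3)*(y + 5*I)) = y^2 + y*(3 + 5*I) + 15*I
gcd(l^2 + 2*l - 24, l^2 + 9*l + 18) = l + 6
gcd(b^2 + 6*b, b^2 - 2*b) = b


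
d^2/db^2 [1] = 0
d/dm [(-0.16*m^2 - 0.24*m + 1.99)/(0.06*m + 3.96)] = (-0.0096*m^2 - 1.2672*m - 1.0698)/(0.0036*m^2 + 0.4752*m + 15.6816)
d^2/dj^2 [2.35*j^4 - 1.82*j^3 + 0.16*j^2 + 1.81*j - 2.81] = 28.2*j^2 - 10.92*j + 0.32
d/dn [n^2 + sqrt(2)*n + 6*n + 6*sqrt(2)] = 2*n + sqrt(2) + 6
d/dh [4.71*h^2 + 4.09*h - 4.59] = 9.42*h + 4.09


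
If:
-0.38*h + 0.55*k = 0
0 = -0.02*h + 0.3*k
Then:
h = 0.00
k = 0.00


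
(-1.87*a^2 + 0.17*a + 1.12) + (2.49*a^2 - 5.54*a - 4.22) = 0.62*a^2 - 5.37*a - 3.1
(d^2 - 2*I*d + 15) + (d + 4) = d^2 + d - 2*I*d + 19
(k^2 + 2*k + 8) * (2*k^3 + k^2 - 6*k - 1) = 2*k^5 + 5*k^4 + 12*k^3 - 5*k^2 - 50*k - 8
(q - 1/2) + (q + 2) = 2*q + 3/2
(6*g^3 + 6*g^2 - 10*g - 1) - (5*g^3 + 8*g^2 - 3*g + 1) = g^3 - 2*g^2 - 7*g - 2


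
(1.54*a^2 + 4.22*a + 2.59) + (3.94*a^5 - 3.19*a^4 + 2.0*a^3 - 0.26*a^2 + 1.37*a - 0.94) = 3.94*a^5 - 3.19*a^4 + 2.0*a^3 + 1.28*a^2 + 5.59*a + 1.65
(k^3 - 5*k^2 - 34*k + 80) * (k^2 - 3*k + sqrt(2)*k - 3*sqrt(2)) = k^5 - 8*k^4 + sqrt(2)*k^4 - 19*k^3 - 8*sqrt(2)*k^3 - 19*sqrt(2)*k^2 + 182*k^2 - 240*k + 182*sqrt(2)*k - 240*sqrt(2)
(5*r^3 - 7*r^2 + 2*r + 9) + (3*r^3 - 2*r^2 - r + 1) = 8*r^3 - 9*r^2 + r + 10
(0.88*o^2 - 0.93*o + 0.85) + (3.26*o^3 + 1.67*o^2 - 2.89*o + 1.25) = 3.26*o^3 + 2.55*o^2 - 3.82*o + 2.1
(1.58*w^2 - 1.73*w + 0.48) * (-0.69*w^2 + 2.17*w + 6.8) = -1.0902*w^4 + 4.6223*w^3 + 6.6587*w^2 - 10.7224*w + 3.264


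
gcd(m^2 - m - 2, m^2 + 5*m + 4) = m + 1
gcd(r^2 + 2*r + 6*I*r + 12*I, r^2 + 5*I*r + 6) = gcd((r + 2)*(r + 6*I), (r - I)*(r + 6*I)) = r + 6*I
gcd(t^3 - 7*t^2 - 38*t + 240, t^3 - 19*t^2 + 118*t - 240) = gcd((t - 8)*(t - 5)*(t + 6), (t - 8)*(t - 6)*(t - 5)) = t^2 - 13*t + 40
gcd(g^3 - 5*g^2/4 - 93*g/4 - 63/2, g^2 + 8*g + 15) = g + 3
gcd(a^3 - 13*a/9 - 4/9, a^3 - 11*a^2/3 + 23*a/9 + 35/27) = a + 1/3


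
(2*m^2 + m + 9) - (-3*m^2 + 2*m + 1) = 5*m^2 - m + 8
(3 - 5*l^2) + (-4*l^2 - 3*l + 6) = -9*l^2 - 3*l + 9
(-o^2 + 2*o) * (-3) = 3*o^2 - 6*o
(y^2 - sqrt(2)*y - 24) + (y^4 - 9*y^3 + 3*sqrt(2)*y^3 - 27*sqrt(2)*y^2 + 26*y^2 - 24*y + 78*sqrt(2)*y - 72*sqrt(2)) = y^4 - 9*y^3 + 3*sqrt(2)*y^3 - 27*sqrt(2)*y^2 + 27*y^2 - 24*y + 77*sqrt(2)*y - 72*sqrt(2) - 24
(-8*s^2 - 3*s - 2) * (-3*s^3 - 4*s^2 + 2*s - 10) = 24*s^5 + 41*s^4 + 2*s^3 + 82*s^2 + 26*s + 20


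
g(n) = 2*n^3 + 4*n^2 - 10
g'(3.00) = 78.00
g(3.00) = 80.00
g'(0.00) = 0.00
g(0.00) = -10.00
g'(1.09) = 15.85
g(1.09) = -2.66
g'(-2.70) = 22.14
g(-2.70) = -20.21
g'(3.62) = 107.59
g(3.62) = 137.29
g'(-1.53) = 1.81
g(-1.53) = -7.80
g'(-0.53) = -2.55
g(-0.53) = -9.17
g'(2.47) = 56.37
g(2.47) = 44.54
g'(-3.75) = 54.38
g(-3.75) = -59.22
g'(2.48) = 56.74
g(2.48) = 45.11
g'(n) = 6*n^2 + 8*n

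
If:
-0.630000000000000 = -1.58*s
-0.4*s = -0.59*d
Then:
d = 0.27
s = 0.40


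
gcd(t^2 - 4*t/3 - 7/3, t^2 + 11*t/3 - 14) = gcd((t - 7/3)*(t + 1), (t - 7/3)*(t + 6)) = t - 7/3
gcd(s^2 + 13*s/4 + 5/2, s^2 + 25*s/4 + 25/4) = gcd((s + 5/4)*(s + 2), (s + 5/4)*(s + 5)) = s + 5/4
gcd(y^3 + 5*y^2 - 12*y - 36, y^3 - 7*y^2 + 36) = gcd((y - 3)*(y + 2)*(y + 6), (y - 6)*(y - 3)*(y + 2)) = y^2 - y - 6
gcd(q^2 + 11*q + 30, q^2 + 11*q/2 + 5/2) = q + 5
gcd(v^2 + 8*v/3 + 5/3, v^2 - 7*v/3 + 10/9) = 1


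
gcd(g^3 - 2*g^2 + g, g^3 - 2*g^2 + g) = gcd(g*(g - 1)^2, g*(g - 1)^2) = g^3 - 2*g^2 + g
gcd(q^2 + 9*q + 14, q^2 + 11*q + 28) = q + 7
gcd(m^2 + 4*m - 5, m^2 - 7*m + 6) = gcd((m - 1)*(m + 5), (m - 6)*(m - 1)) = m - 1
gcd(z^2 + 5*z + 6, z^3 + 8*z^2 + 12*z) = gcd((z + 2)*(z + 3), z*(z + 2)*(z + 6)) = z + 2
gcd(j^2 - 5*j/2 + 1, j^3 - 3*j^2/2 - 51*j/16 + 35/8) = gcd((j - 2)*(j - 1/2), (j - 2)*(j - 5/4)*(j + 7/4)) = j - 2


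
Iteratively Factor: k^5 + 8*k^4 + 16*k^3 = (k)*(k^4 + 8*k^3 + 16*k^2) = k^2*(k^3 + 8*k^2 + 16*k) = k^2*(k + 4)*(k^2 + 4*k) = k^3*(k + 4)*(k + 4)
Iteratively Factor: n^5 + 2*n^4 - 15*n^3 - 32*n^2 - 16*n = (n + 1)*(n^4 + n^3 - 16*n^2 - 16*n) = (n + 1)^2*(n^3 - 16*n) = (n - 4)*(n + 1)^2*(n^2 + 4*n) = (n - 4)*(n + 1)^2*(n + 4)*(n)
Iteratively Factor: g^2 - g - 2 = (g - 2)*(g + 1)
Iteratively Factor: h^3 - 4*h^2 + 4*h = (h)*(h^2 - 4*h + 4) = h*(h - 2)*(h - 2)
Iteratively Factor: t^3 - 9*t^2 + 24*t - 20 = (t - 2)*(t^2 - 7*t + 10) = (t - 5)*(t - 2)*(t - 2)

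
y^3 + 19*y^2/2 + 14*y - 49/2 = (y - 1)*(y + 7/2)*(y + 7)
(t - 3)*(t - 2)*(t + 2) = t^3 - 3*t^2 - 4*t + 12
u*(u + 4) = u^2 + 4*u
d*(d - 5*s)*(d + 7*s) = d^3 + 2*d^2*s - 35*d*s^2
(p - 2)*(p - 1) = p^2 - 3*p + 2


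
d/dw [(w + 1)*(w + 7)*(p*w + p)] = 3*p*(w + 1)*(w + 5)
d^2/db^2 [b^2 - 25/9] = 2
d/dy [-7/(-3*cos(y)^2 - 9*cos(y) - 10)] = 21*(2*cos(y) + 3)*sin(y)/(3*cos(y)^2 + 9*cos(y) + 10)^2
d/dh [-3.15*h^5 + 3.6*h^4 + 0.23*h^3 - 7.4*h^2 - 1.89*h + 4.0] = -15.75*h^4 + 14.4*h^3 + 0.69*h^2 - 14.8*h - 1.89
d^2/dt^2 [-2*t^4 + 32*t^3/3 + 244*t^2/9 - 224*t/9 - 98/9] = -24*t^2 + 64*t + 488/9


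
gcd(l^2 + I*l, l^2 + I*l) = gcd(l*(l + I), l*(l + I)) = l^2 + I*l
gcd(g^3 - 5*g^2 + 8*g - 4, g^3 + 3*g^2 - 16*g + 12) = g^2 - 3*g + 2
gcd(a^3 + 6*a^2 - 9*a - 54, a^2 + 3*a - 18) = a^2 + 3*a - 18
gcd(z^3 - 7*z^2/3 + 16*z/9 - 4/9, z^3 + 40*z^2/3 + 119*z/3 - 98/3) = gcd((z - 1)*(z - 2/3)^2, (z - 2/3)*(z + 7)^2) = z - 2/3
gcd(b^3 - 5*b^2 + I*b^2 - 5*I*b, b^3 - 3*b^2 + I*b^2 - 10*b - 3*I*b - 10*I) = b^2 + b*(-5 + I) - 5*I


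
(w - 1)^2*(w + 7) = w^3 + 5*w^2 - 13*w + 7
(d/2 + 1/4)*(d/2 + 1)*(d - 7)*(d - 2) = d^4/4 - 13*d^3/8 - 15*d^2/8 + 13*d/2 + 7/2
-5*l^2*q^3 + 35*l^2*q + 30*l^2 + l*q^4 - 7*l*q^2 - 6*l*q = (-5*l + q)*(q - 3)*(q + 2)*(l*q + l)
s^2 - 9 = (s - 3)*(s + 3)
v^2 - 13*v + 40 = (v - 8)*(v - 5)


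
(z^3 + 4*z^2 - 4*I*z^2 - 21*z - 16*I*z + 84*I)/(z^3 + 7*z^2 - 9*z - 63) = (z - 4*I)/(z + 3)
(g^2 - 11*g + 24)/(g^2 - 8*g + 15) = (g - 8)/(g - 5)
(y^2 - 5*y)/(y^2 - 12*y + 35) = y/(y - 7)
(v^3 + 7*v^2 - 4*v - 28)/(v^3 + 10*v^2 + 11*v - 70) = (v + 2)/(v + 5)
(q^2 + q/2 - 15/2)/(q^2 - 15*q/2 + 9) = (2*q^2 + q - 15)/(2*q^2 - 15*q + 18)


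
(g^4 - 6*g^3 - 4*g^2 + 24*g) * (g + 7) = g^5 + g^4 - 46*g^3 - 4*g^2 + 168*g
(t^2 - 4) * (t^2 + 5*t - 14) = t^4 + 5*t^3 - 18*t^2 - 20*t + 56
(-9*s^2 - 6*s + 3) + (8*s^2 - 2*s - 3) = -s^2 - 8*s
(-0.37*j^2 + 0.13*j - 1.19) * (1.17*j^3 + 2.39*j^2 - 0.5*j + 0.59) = -0.4329*j^5 - 0.7322*j^4 - 0.8966*j^3 - 3.1274*j^2 + 0.6717*j - 0.7021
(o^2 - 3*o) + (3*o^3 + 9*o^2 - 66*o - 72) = 3*o^3 + 10*o^2 - 69*o - 72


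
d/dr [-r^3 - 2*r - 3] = -3*r^2 - 2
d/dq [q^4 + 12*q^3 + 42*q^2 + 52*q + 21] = 4*q^3 + 36*q^2 + 84*q + 52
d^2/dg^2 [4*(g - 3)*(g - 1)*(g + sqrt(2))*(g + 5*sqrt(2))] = 48*g^2 - 96*g + 144*sqrt(2)*g - 192*sqrt(2) + 104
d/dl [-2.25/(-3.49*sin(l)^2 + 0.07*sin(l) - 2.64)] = (0.1575 - 15.705*sin(l))*cos(l)/(3.49*sin(l)^2 - 0.07*sin(l) + 2.64)^2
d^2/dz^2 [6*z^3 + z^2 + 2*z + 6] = 36*z + 2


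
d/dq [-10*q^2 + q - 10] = 1 - 20*q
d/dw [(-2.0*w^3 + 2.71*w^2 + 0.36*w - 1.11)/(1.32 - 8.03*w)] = (32.12*w^3 - 29.6813*w^2 + 7.1544*w - 8.4381)/(64.4809*w^2 - 21.1992*w + 1.7424)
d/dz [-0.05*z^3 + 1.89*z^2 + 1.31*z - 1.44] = -0.15*z^2 + 3.78*z + 1.31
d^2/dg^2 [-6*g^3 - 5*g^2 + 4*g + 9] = -36*g - 10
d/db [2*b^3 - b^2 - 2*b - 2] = 6*b^2 - 2*b - 2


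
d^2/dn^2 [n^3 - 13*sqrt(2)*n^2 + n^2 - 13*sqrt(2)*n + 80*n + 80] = 6*n - 26*sqrt(2) + 2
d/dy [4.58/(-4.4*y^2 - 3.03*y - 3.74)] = (40.304*y + 13.8774)/(4.4*y^2 + 3.03*y + 3.74)^2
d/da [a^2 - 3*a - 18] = 2*a - 3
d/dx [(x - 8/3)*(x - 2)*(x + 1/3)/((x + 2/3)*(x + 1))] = (9*x^4 + 30*x^3 - 81*x^2 - 84*x - 4)/(9*x^4 + 30*x^3 + 37*x^2 + 20*x + 4)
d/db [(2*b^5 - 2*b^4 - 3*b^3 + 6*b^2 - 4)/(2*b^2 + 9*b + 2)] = 2*(6*b^6 + 32*b^5 - 20*b^4 - 35*b^3 + 18*b^2 + 20*b + 18)/(4*b^4 + 36*b^3 + 89*b^2 + 36*b + 4)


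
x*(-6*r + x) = -6*r*x + x^2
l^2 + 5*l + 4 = (l + 1)*(l + 4)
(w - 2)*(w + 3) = w^2 + w - 6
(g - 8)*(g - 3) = g^2 - 11*g + 24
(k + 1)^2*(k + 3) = k^3 + 5*k^2 + 7*k + 3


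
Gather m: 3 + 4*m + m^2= m^2 + 4*m + 3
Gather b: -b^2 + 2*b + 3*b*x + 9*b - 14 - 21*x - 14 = -b^2 + b*(3*x + 11) - 21*x - 28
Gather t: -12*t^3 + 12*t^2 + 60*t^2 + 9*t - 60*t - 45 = -12*t^3 + 72*t^2 - 51*t - 45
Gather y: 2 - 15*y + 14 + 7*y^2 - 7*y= 7*y^2 - 22*y + 16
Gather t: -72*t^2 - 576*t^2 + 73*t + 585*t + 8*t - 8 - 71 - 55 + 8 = -648*t^2 + 666*t - 126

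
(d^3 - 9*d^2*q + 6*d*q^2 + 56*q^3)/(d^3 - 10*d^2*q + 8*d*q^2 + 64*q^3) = (-d + 7*q)/(-d + 8*q)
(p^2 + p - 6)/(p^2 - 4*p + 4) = (p + 3)/(p - 2)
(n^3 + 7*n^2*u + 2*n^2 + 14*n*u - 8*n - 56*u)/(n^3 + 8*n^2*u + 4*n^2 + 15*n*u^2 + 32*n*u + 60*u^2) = (n^2 + 7*n*u - 2*n - 14*u)/(n^2 + 8*n*u + 15*u^2)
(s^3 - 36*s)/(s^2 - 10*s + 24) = s*(s + 6)/(s - 4)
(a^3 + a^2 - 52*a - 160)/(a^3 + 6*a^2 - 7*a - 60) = (a - 8)/(a - 3)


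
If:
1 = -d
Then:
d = -1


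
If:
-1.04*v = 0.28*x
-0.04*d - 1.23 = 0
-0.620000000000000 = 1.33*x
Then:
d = -30.75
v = 0.13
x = -0.47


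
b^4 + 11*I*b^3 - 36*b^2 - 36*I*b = b*(b + 2*I)*(b + 3*I)*(b + 6*I)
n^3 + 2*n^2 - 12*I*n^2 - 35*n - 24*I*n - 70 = (n + 2)*(n - 7*I)*(n - 5*I)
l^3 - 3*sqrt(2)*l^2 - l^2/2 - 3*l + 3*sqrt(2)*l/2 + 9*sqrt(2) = (l - 2)*(l + 3/2)*(l - 3*sqrt(2))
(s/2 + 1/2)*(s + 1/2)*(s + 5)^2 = s^4/2 + 23*s^3/4 + 81*s^2/4 + 85*s/4 + 25/4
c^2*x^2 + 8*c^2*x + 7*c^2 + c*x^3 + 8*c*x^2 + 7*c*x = (c + x)*(x + 7)*(c*x + c)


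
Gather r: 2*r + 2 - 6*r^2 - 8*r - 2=-6*r^2 - 6*r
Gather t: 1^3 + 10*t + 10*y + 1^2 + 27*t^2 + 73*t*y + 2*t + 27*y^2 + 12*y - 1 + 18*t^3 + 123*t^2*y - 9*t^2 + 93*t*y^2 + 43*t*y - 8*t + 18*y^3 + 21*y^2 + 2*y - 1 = 18*t^3 + t^2*(123*y + 18) + t*(93*y^2 + 116*y + 4) + 18*y^3 + 48*y^2 + 24*y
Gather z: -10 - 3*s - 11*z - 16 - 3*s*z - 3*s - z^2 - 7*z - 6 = -6*s - z^2 + z*(-3*s - 18) - 32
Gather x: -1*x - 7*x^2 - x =-7*x^2 - 2*x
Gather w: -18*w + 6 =6 - 18*w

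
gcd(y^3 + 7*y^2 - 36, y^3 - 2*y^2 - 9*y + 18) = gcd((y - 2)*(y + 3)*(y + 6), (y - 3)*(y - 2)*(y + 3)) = y^2 + y - 6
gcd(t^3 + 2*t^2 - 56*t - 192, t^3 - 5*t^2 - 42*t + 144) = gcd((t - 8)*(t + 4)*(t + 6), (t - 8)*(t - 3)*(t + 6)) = t^2 - 2*t - 48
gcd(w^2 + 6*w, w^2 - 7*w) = w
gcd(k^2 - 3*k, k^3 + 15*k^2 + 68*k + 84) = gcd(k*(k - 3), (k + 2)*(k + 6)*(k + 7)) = 1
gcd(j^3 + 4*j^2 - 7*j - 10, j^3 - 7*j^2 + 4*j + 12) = j^2 - j - 2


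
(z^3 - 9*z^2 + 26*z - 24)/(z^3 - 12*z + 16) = (z^2 - 7*z + 12)/(z^2 + 2*z - 8)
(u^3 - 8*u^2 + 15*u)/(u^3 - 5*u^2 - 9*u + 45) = u/(u + 3)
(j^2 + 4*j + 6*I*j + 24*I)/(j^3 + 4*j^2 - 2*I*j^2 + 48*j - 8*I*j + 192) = 1/(j - 8*I)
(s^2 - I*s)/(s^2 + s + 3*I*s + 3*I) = s*(s - I)/(s^2 + s + 3*I*s + 3*I)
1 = 1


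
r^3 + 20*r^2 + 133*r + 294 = (r + 6)*(r + 7)^2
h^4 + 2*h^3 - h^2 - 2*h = h*(h - 1)*(h + 1)*(h + 2)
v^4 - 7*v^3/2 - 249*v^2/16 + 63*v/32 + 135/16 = (v - 6)*(v - 3/4)*(v + 3/4)*(v + 5/2)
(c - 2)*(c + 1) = c^2 - c - 2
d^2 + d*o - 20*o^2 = (d - 4*o)*(d + 5*o)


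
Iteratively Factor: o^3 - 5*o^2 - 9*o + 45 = (o - 3)*(o^2 - 2*o - 15) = (o - 5)*(o - 3)*(o + 3)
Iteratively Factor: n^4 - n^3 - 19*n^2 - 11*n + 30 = (n - 5)*(n^3 + 4*n^2 + n - 6) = (n - 5)*(n - 1)*(n^2 + 5*n + 6) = (n - 5)*(n - 1)*(n + 2)*(n + 3)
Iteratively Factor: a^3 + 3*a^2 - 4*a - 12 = (a + 2)*(a^2 + a - 6) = (a + 2)*(a + 3)*(a - 2)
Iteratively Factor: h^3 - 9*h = (h + 3)*(h^2 - 3*h) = h*(h + 3)*(h - 3)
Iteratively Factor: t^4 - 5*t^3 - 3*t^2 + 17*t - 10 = (t - 5)*(t^3 - 3*t + 2) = (t - 5)*(t - 1)*(t^2 + t - 2) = (t - 5)*(t - 1)*(t + 2)*(t - 1)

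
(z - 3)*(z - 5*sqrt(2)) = z^2 - 5*sqrt(2)*z - 3*z + 15*sqrt(2)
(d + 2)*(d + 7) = d^2 + 9*d + 14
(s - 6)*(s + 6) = s^2 - 36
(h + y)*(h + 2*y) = h^2 + 3*h*y + 2*y^2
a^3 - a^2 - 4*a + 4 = (a - 2)*(a - 1)*(a + 2)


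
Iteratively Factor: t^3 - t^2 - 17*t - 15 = (t + 3)*(t^2 - 4*t - 5) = (t + 1)*(t + 3)*(t - 5)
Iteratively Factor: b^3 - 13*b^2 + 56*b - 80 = (b - 4)*(b^2 - 9*b + 20) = (b - 5)*(b - 4)*(b - 4)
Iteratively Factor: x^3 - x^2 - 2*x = (x + 1)*(x^2 - 2*x) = x*(x + 1)*(x - 2)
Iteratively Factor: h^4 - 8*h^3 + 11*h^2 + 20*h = (h - 4)*(h^3 - 4*h^2 - 5*h) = h*(h - 4)*(h^2 - 4*h - 5) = h*(h - 5)*(h - 4)*(h + 1)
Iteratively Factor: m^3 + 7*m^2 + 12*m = (m + 3)*(m^2 + 4*m) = m*(m + 3)*(m + 4)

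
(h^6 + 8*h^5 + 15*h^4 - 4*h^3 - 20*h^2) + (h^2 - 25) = h^6 + 8*h^5 + 15*h^4 - 4*h^3 - 19*h^2 - 25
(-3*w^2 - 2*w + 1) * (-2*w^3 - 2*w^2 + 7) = 6*w^5 + 10*w^4 + 2*w^3 - 23*w^2 - 14*w + 7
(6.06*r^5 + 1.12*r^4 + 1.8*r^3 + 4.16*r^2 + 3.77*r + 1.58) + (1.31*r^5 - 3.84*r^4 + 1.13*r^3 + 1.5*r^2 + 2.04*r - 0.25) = 7.37*r^5 - 2.72*r^4 + 2.93*r^3 + 5.66*r^2 + 5.81*r + 1.33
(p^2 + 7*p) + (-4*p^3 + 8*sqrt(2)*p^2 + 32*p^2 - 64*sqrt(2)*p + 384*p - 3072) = -4*p^3 + 8*sqrt(2)*p^2 + 33*p^2 - 64*sqrt(2)*p + 391*p - 3072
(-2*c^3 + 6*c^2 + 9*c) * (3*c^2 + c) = -6*c^5 + 16*c^4 + 33*c^3 + 9*c^2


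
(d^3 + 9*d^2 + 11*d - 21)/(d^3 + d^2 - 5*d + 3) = (d + 7)/(d - 1)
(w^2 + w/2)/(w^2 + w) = (w + 1/2)/(w + 1)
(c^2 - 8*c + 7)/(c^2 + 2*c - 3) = (c - 7)/(c + 3)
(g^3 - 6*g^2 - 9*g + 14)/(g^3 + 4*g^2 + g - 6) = (g - 7)/(g + 3)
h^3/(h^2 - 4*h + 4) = h^3/(h^2 - 4*h + 4)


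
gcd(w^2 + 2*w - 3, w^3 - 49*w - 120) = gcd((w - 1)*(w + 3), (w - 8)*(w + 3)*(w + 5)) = w + 3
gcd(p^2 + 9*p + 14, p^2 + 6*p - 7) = p + 7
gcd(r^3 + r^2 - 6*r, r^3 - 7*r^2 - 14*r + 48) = r^2 + r - 6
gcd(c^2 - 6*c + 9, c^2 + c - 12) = c - 3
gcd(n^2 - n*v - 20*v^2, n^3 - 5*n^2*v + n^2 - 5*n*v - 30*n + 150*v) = -n + 5*v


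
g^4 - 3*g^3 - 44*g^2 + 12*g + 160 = (g - 8)*(g - 2)*(g + 2)*(g + 5)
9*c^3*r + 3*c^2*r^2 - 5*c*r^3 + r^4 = r*(-3*c + r)^2*(c + r)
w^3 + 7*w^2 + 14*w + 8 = (w + 1)*(w + 2)*(w + 4)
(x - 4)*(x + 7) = x^2 + 3*x - 28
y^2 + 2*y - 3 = (y - 1)*(y + 3)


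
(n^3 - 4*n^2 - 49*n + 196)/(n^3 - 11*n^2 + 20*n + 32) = (n^2 - 49)/(n^2 - 7*n - 8)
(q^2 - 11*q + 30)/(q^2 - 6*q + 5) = (q - 6)/(q - 1)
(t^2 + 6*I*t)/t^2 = (t + 6*I)/t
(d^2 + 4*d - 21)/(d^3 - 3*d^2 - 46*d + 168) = (d - 3)/(d^2 - 10*d + 24)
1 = 1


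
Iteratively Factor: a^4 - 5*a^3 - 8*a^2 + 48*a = (a - 4)*(a^3 - a^2 - 12*a) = a*(a - 4)*(a^2 - a - 12) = a*(a - 4)*(a + 3)*(a - 4)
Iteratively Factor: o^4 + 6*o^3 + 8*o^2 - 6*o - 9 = (o + 3)*(o^3 + 3*o^2 - o - 3) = (o + 3)^2*(o^2 - 1) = (o + 1)*(o + 3)^2*(o - 1)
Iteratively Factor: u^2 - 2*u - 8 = (u - 4)*(u + 2)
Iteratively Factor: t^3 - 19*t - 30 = (t + 2)*(t^2 - 2*t - 15) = (t - 5)*(t + 2)*(t + 3)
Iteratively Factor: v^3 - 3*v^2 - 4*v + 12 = (v - 2)*(v^2 - v - 6) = (v - 2)*(v + 2)*(v - 3)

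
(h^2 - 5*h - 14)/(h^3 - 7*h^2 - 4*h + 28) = 1/(h - 2)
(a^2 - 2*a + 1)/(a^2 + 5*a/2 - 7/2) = 2*(a - 1)/(2*a + 7)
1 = 1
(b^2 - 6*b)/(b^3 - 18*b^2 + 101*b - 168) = b*(b - 6)/(b^3 - 18*b^2 + 101*b - 168)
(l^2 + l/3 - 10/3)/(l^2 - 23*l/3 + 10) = (l + 2)/(l - 6)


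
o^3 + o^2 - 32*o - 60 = (o - 6)*(o + 2)*(o + 5)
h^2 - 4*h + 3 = (h - 3)*(h - 1)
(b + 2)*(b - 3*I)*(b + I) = b^3 + 2*b^2 - 2*I*b^2 + 3*b - 4*I*b + 6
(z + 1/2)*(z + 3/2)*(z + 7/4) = z^3 + 15*z^2/4 + 17*z/4 + 21/16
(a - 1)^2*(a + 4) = a^3 + 2*a^2 - 7*a + 4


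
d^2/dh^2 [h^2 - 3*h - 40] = 2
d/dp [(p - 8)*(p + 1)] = 2*p - 7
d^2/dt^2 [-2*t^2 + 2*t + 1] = -4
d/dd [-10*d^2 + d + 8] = 1 - 20*d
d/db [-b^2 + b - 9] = 1 - 2*b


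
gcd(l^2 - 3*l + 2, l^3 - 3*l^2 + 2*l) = l^2 - 3*l + 2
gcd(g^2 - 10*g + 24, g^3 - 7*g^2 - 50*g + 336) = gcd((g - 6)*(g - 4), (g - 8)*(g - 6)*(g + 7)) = g - 6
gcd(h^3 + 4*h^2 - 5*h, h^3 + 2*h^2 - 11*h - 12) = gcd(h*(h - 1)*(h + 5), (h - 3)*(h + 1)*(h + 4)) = 1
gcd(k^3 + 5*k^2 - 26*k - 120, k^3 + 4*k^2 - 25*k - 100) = k^2 - k - 20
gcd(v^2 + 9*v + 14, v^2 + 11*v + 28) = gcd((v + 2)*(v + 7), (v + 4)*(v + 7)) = v + 7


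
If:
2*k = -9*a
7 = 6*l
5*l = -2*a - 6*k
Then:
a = 7/30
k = -21/20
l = 7/6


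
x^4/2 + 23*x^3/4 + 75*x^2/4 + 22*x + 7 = (x/2 + 1)*(x + 1/2)*(x + 2)*(x + 7)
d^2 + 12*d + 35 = (d + 5)*(d + 7)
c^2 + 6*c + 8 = (c + 2)*(c + 4)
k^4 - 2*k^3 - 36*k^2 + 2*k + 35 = (k - 7)*(k - 1)*(k + 1)*(k + 5)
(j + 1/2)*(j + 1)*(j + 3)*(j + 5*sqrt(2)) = j^4 + 9*j^3/2 + 5*sqrt(2)*j^3 + 5*j^2 + 45*sqrt(2)*j^2/2 + 3*j/2 + 25*sqrt(2)*j + 15*sqrt(2)/2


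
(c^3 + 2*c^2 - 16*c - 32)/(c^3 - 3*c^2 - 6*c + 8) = (c + 4)/(c - 1)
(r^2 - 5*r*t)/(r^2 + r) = (r - 5*t)/(r + 1)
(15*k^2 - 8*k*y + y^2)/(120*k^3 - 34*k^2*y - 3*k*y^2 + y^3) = (-3*k + y)/(-24*k^2 + 2*k*y + y^2)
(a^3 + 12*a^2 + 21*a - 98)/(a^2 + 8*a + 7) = (a^2 + 5*a - 14)/(a + 1)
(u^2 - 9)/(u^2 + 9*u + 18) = (u - 3)/(u + 6)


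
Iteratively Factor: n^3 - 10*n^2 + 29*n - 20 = (n - 4)*(n^2 - 6*n + 5) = (n - 5)*(n - 4)*(n - 1)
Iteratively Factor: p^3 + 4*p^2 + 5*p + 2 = (p + 1)*(p^2 + 3*p + 2) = (p + 1)*(p + 2)*(p + 1)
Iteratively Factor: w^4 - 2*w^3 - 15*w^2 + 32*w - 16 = (w - 1)*(w^3 - w^2 - 16*w + 16) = (w - 1)*(w + 4)*(w^2 - 5*w + 4) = (w - 1)^2*(w + 4)*(w - 4)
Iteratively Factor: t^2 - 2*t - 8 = (t + 2)*(t - 4)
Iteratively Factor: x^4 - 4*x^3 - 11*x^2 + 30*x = (x - 5)*(x^3 + x^2 - 6*x) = (x - 5)*(x - 2)*(x^2 + 3*x) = (x - 5)*(x - 2)*(x + 3)*(x)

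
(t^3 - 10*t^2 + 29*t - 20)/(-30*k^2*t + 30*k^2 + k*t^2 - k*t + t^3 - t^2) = (t^2 - 9*t + 20)/(-30*k^2 + k*t + t^2)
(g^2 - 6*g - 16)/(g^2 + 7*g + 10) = (g - 8)/(g + 5)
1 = 1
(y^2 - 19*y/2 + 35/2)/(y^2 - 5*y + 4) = (2*y^2 - 19*y + 35)/(2*(y^2 - 5*y + 4))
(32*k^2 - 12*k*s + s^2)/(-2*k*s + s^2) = (-32*k^2 + 12*k*s - s^2)/(s*(2*k - s))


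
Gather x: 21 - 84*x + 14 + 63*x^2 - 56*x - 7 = 63*x^2 - 140*x + 28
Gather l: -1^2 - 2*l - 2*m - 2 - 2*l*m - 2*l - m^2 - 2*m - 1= l*(-2*m - 4) - m^2 - 4*m - 4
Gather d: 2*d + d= 3*d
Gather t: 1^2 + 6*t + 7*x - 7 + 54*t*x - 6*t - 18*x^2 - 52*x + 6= 54*t*x - 18*x^2 - 45*x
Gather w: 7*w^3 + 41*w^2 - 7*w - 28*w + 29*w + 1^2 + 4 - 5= 7*w^3 + 41*w^2 - 6*w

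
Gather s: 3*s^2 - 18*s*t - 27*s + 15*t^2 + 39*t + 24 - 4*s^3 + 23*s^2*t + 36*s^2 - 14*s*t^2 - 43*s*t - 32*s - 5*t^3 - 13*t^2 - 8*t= -4*s^3 + s^2*(23*t + 39) + s*(-14*t^2 - 61*t - 59) - 5*t^3 + 2*t^2 + 31*t + 24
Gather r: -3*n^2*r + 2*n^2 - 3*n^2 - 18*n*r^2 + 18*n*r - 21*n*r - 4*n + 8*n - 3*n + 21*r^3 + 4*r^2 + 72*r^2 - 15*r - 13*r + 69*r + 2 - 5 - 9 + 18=-n^2 + n + 21*r^3 + r^2*(76 - 18*n) + r*(-3*n^2 - 3*n + 41) + 6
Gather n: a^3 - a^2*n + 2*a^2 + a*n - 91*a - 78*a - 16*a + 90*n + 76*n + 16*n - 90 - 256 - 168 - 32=a^3 + 2*a^2 - 185*a + n*(-a^2 + a + 182) - 546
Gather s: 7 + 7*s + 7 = 7*s + 14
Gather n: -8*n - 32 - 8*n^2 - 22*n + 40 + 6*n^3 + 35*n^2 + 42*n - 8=6*n^3 + 27*n^2 + 12*n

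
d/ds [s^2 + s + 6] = 2*s + 1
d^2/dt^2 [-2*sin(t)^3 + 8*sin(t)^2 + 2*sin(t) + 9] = -sin(t)/2 - 9*sin(3*t)/2 + 16*cos(2*t)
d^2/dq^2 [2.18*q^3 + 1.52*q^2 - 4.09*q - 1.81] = 13.08*q + 3.04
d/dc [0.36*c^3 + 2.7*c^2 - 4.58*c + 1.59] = 1.08*c^2 + 5.4*c - 4.58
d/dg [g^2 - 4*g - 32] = 2*g - 4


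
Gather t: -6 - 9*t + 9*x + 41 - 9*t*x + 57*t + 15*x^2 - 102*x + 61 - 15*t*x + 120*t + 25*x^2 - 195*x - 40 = t*(168 - 24*x) + 40*x^2 - 288*x + 56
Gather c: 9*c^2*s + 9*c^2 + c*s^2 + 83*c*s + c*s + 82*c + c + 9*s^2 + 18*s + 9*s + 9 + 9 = c^2*(9*s + 9) + c*(s^2 + 84*s + 83) + 9*s^2 + 27*s + 18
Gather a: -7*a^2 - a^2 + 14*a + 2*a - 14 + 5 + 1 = -8*a^2 + 16*a - 8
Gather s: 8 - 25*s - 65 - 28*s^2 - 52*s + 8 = -28*s^2 - 77*s - 49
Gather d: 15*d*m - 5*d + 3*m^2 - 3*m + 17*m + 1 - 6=d*(15*m - 5) + 3*m^2 + 14*m - 5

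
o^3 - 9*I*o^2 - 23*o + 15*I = (o - 5*I)*(o - 3*I)*(o - I)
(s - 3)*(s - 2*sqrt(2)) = s^2 - 3*s - 2*sqrt(2)*s + 6*sqrt(2)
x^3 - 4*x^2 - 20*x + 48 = (x - 6)*(x - 2)*(x + 4)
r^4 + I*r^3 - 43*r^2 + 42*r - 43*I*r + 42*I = (r - 6)*(r - 1)*(r + 7)*(r + I)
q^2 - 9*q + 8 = (q - 8)*(q - 1)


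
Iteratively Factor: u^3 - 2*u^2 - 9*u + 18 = (u - 2)*(u^2 - 9) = (u - 2)*(u + 3)*(u - 3)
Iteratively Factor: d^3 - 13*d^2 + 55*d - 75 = (d - 5)*(d^2 - 8*d + 15) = (d - 5)^2*(d - 3)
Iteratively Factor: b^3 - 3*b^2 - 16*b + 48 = (b - 3)*(b^2 - 16) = (b - 4)*(b - 3)*(b + 4)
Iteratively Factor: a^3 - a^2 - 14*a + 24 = (a + 4)*(a^2 - 5*a + 6) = (a - 3)*(a + 4)*(a - 2)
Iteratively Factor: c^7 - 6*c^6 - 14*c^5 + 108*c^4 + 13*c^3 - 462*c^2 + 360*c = (c - 4)*(c^6 - 2*c^5 - 22*c^4 + 20*c^3 + 93*c^2 - 90*c) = (c - 4)*(c + 3)*(c^5 - 5*c^4 - 7*c^3 + 41*c^2 - 30*c) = (c - 4)*(c - 2)*(c + 3)*(c^4 - 3*c^3 - 13*c^2 + 15*c) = c*(c - 4)*(c - 2)*(c + 3)*(c^3 - 3*c^2 - 13*c + 15) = c*(c - 4)*(c - 2)*(c + 3)^2*(c^2 - 6*c + 5) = c*(c - 5)*(c - 4)*(c - 2)*(c + 3)^2*(c - 1)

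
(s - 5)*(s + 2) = s^2 - 3*s - 10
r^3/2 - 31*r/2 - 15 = (r/2 + 1/2)*(r - 6)*(r + 5)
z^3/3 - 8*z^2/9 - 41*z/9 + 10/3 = (z/3 + 1)*(z - 5)*(z - 2/3)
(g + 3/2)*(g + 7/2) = g^2 + 5*g + 21/4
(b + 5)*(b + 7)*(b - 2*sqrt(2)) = b^3 - 2*sqrt(2)*b^2 + 12*b^2 - 24*sqrt(2)*b + 35*b - 70*sqrt(2)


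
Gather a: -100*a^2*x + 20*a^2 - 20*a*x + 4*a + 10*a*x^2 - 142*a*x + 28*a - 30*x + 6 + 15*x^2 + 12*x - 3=a^2*(20 - 100*x) + a*(10*x^2 - 162*x + 32) + 15*x^2 - 18*x + 3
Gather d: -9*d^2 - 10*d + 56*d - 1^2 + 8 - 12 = -9*d^2 + 46*d - 5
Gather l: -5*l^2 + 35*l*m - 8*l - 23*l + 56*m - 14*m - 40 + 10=-5*l^2 + l*(35*m - 31) + 42*m - 30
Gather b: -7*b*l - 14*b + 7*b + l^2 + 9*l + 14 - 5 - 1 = b*(-7*l - 7) + l^2 + 9*l + 8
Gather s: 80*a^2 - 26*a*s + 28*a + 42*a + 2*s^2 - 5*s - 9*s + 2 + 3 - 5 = 80*a^2 + 70*a + 2*s^2 + s*(-26*a - 14)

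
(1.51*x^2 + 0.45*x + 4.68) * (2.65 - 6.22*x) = -9.3922*x^3 + 1.2025*x^2 - 27.9171*x + 12.402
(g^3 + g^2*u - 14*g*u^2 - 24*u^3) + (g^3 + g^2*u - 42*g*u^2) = 2*g^3 + 2*g^2*u - 56*g*u^2 - 24*u^3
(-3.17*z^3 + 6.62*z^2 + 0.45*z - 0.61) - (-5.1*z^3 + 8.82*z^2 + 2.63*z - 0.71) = 1.93*z^3 - 2.2*z^2 - 2.18*z + 0.1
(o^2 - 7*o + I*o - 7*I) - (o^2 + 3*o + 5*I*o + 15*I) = -10*o - 4*I*o - 22*I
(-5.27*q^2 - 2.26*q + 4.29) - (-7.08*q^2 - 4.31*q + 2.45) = 1.81*q^2 + 2.05*q + 1.84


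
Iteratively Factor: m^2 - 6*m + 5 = (m - 5)*(m - 1)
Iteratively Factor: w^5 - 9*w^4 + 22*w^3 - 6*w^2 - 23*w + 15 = (w - 1)*(w^4 - 8*w^3 + 14*w^2 + 8*w - 15) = (w - 3)*(w - 1)*(w^3 - 5*w^2 - w + 5) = (w - 3)*(w - 1)*(w + 1)*(w^2 - 6*w + 5) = (w - 3)*(w - 1)^2*(w + 1)*(w - 5)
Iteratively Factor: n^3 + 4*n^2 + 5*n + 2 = (n + 1)*(n^2 + 3*n + 2) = (n + 1)^2*(n + 2)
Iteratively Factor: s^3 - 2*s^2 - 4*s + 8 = (s + 2)*(s^2 - 4*s + 4) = (s - 2)*(s + 2)*(s - 2)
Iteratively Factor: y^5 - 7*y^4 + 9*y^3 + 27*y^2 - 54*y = (y - 3)*(y^4 - 4*y^3 - 3*y^2 + 18*y) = y*(y - 3)*(y^3 - 4*y^2 - 3*y + 18) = y*(y - 3)^2*(y^2 - y - 6) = y*(y - 3)^2*(y + 2)*(y - 3)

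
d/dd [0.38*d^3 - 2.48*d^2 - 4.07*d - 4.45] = 1.14*d^2 - 4.96*d - 4.07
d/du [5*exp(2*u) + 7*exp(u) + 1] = (10*exp(u) + 7)*exp(u)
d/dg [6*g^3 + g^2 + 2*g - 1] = 18*g^2 + 2*g + 2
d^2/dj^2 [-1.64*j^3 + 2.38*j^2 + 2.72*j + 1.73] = 4.76 - 9.84*j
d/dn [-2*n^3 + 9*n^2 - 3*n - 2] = -6*n^2 + 18*n - 3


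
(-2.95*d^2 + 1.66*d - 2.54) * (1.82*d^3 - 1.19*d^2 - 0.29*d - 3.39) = -5.369*d^5 + 6.5317*d^4 - 5.7427*d^3 + 12.5417*d^2 - 4.8908*d + 8.6106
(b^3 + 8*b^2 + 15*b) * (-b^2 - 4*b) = -b^5 - 12*b^4 - 47*b^3 - 60*b^2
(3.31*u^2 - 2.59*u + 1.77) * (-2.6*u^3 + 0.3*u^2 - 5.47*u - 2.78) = -8.606*u^5 + 7.727*u^4 - 23.4847*u^3 + 5.4965*u^2 - 2.4817*u - 4.9206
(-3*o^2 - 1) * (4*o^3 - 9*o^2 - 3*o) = -12*o^5 + 27*o^4 + 5*o^3 + 9*o^2 + 3*o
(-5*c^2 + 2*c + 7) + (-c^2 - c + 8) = -6*c^2 + c + 15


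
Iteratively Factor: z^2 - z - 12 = (z - 4)*(z + 3)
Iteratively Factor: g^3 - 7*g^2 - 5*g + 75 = (g - 5)*(g^2 - 2*g - 15) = (g - 5)^2*(g + 3)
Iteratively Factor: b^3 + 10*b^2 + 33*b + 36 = (b + 4)*(b^2 + 6*b + 9) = (b + 3)*(b + 4)*(b + 3)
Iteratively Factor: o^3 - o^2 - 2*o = (o - 2)*(o^2 + o) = (o - 2)*(o + 1)*(o)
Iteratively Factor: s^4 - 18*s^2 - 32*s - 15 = (s - 5)*(s^3 + 5*s^2 + 7*s + 3) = (s - 5)*(s + 1)*(s^2 + 4*s + 3) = (s - 5)*(s + 1)^2*(s + 3)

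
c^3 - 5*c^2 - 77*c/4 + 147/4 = (c - 7)*(c - 3/2)*(c + 7/2)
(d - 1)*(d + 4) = d^2 + 3*d - 4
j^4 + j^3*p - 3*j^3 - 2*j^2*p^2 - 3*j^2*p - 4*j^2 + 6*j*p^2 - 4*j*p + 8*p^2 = (j - 4)*(j + 1)*(j - p)*(j + 2*p)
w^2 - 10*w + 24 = (w - 6)*(w - 4)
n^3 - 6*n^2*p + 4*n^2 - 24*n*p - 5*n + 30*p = (n - 1)*(n + 5)*(n - 6*p)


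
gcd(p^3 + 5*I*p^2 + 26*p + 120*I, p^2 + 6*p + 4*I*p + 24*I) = p + 4*I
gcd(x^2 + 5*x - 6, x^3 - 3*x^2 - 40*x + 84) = x + 6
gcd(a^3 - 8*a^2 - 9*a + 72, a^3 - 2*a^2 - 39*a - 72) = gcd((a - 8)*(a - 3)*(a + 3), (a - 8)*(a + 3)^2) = a^2 - 5*a - 24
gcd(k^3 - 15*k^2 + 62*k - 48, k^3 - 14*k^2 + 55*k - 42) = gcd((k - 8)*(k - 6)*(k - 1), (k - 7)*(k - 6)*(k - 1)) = k^2 - 7*k + 6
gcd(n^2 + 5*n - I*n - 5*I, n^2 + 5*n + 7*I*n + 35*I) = n + 5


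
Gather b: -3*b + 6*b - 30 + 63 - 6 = 3*b + 27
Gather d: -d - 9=-d - 9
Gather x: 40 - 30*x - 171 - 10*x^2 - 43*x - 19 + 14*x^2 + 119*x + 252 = 4*x^2 + 46*x + 102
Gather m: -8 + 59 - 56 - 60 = -65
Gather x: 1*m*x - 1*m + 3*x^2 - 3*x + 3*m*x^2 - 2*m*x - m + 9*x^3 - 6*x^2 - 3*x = -2*m + 9*x^3 + x^2*(3*m - 3) + x*(-m - 6)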